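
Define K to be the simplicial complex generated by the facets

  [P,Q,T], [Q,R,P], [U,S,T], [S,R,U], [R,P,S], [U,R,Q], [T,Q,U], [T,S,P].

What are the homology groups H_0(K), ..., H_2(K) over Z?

H_0 ≅ Z,  H_1 = 0,  H_2 ≅ Z.

K has 6 vertices, 12 edges, 8 triangles.
rank ∂_0 = 0, rank ∂_1 = 5 ⇒ b_0 = 6 − 0 − 5 = 1; all invariant factors of ∂_1 are 1 so no torsion. So H_0 ≅ Z.
rank ∂_1 = 5, rank ∂_2 = 7 ⇒ b_1 = 12 − 5 − 7 = 0; all invariant factors of ∂_2 are 1 so no torsion. So H_1 ≅ 0.
rank ∂_2 = 7, rank ∂_3 = 0 ⇒ b_2 = 8 − 7 − 0 = 1. So H_2 ≅ Z.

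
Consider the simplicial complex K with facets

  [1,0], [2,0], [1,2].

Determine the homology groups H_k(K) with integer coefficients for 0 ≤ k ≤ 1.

K has 3 vertices, 3 edges.
rank ∂_0 = 0, rank ∂_1 = 2 ⇒ b_0 = 3 − 0 − 2 = 1; all invariant factors of ∂_1 are 1 so no torsion. So H_0 = Z.
rank ∂_1 = 2, rank ∂_2 = 0 ⇒ b_1 = 3 − 2 − 0 = 1. So H_1 = Z.

H_0 ≅ Z,  H_1 ≅ Z.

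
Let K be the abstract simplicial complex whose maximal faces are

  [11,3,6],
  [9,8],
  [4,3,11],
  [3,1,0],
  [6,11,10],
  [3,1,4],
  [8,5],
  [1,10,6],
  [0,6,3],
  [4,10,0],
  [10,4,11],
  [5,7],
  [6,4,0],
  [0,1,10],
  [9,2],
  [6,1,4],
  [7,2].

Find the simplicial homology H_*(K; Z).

H_0 ≅ Z^2,  H_1 ≅ Z ⊕ Z_2,  H_2 = 0.

Order the vertices as 0 < 1 < 2 < 3 < 4 < 5 < 6 < 7 < 8 < 9 < 10 < 11. Listing each simplex with vertices in this order, K has dimension 2 with simplices:

  0-simplices (12): [0], [1], [2], [3], [4], [5], [6], [7], [8], [9], [10], [11]
  1-simplices (23): (23 of them)
  2-simplices (12): [0,1,3], [0,1,10], [0,3,6], [0,4,6], [0,4,10], [1,3,4], [1,4,6], [1,6,10], [3,4,11], [3,6,11], [4,10,11], [6,10,11]

Hence C_0 ≅ Z^12, C_1 ≅ Z^23, C_2 ≅ Z^12.

∂_1: C_1 → C_0 sends each edge [p,q] (with p < q) to q − p.
As a 12×23 matrix over Z this has rank 10, with invariant factors (1,1,1,1,1,1,1,1,1,1).

Boundary ∂_2: C_2 → C_1 acts by ∂[p,q,r] = [q,r] − [p,r] + [p,q]. For instance
  ∂[1,3,4] = [3,4] − [1,4] + [1,3],
  ∂[6,10,11] = [10,11] − [6,11] + [6,10].
As a 23×12 matrix over Z this has rank 12, with invariant factors (1,1,1,1,1,1,1,1,1,1,1,2).

Reading off H_k = ker ∂_k / im ∂_{k+1}:

  H_0: rank C_0 − rank ∂_1 = 12 − 10 = 2, and the invariant factors of ∂_1 are all 1, so H_0 = Z^2.
  H_1: rank ker ∂_1 − rank ∂_2 = (23 − 10) − 12 = 1, and ∂_2 has invariant factor 2 > 1, so H_1 = Z ⊕ Z_2.
  H_2: rank ker ∂_2 − rank ∂_3 = (12 − 12) − 0 = 0, and there is no ∂_3, so H_2 = 0.

(K is a triangulation of the disjoint union of the circle S^1 and the real projective plane RP^2.)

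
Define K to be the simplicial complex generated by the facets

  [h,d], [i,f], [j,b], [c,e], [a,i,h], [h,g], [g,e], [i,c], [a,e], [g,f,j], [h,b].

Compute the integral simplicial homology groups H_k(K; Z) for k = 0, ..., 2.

H_0 = Z,  H_1 = Z^4,  H_2 = 0.

Order the vertices as a < b < c < d < e < f < g < h < i < j. Listing each simplex with vertices in this order, K has dimension 2 with simplices:

  0-simplices (10): a, b, c, d, e, f, g, h, i, j
  1-simplices (15): ae, ah, ai, bh, bj, ce, ci, dh, eg, fg, fi, fj, gh, gj, hi
  2-simplices (2): ahi, fgj

giving chain groups C_0 ≅ Z^10, C_1 ≅ Z^15, C_2 ≅ Z^2.

Boundary ∂_1: C_1 → C_0 is given by ∂[p,q] = [q] − [p]. For instance
  ∂eg = g − e.
The 10×15 boundary matrix has rank 9 and Smith normal form diag(1,1,1,1,1,1,1,1,1).

The boundary map ∂_2: C_2 → C_1 sends each 2-simplex [p,q,r] to [q,r] − [p,r] + [p,q]. For instance
  ∂fgj = gj − fj + fg,
  ∂ahi = hi − ai + ah.
The resulting 15×2 matrix has rank 2, and its Smith normal form has invariant factors (1,1).

Computing H_k = (kernel of ∂_k) / (image of ∂_{k+1}):

  H_0: rank C_0 − rank ∂_1 = 10 − 9 = 1, and the invariant factors of ∂_1 are all 1, so H_0 ≅ Z.
  H_1: rank ker ∂_1 − rank ∂_2 = (15 − 9) − 2 = 4, and the invariant factors of ∂_2 are all 1, so H_1 ≅ Z^4.
  H_2: rank ker ∂_2 − rank ∂_3 = (2 − 2) − 0 = 0, and there is no ∂_3, so H_2 ≅ 0.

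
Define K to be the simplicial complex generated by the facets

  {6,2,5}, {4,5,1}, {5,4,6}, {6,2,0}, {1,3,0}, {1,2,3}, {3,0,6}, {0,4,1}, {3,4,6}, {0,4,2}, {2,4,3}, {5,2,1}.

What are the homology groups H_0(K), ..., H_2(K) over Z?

H_0 = Z,  H_1 = Z/2Z,  H_2 = 0.

Fix the vertex order 0 < 1 < 2 < 3 < 4 < 5 < 6 and write every simplex with vertices in increasing order. Then dim K = 2 and the simplices of K are:

  0-simplices (7): [0], [1], [2], [3], [4], [5], [6]
  1-simplices (18): [0,1], [0,2], [0,3], [0,4], [0,6], [1,2], [1,3], [1,4], [1,5], [2,3], [2,4], [2,5], [2,6], [3,4], [3,6], [4,5], [4,6], [5,6]
  2-simplices (12): [0,1,3], [0,1,4], [0,2,4], [0,2,6], [0,3,6], [1,2,3], [1,2,5], [1,4,5], [2,3,4], [2,5,6], [3,4,6], [4,5,6]

Hence C_0 ≅ Z^7, C_1 ≅ Z^18, C_2 ≅ Z^12.

∂_1: C_1 → C_0 sends each edge [p,q] (with p < q) to q − p. For instance
  ∂[3,6] = [6] − [3].
As a 7×18 matrix over Z this has rank 6, with invariant factors (1,1,1,1,1,1).

∂_2: C_2 → C_1 sends each 2-simplex [p,q,r] to [q,r] − [p,r] + [p,q]. For instance
  ∂[0,1,4] = [1,4] − [0,4] + [0,1],
  ∂[3,4,6] = [4,6] − [3,6] + [3,4].
This gives a 18×12 integer matrix of rank 12; reducing to Smith normal form yields diagonal entries (1,1,1,1,1,1,1,1,1,1,1,2).

From H_k ≅ ker(∂_k) / im(∂_{k+1}) we obtain:

  H_0: rank C_0 − rank ∂_1 = 7 − 6 = 1, and the invariant factors of ∂_1 are all 1, so H_0 ≅ Z.
  H_1: rank ker ∂_1 − rank ∂_2 = (18 − 6) − 12 = 0, and ∂_2 has invariant factor 2 > 1, so H_1 ≅ Z/2Z.
  H_2: rank ker ∂_2 − rank ∂_3 = (12 − 12) − 0 = 0, and there is no ∂_3, so H_2 ≅ 0.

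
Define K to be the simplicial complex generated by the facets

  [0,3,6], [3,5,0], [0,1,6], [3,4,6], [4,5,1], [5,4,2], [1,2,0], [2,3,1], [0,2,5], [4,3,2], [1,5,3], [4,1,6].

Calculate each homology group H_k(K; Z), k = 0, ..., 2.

Take the total order 0 < 1 < 2 < 3 < 4 < 5 < 6 on the vertex set. Then K (dimension 2) consists of the simplices:

  0-simplices (7): [0], [1], [2], [3], [4], [5], [6]
  1-simplices (18): [0,1], [0,2], [0,3], [0,5], [0,6], [1,2], [1,3], [1,4], [1,5], [1,6], [2,3], [2,4], [2,5], [3,4], [3,5], [3,6], [4,5], [4,6]
  2-simplices (12): [0,1,2], [0,1,6], [0,2,5], [0,3,5], [0,3,6], [1,2,3], [1,3,5], [1,4,5], [1,4,6], [2,3,4], [2,4,5], [3,4,6]

Hence C_0 ≅ Z^7, C_1 ≅ Z^18, C_2 ≅ Z^12.

The boundary map ∂_1: C_1 → C_0 maps an edge to its endpoints' difference, ∂[p,q] = q − p.
This gives a 7×18 integer matrix of rank 6; reducing to Smith normal form yields diagonal entries (1,1,1,1,1,1).

Boundary ∂_2: C_2 → C_1 sends each 2-simplex [p,q,r] to [q,r] − [p,r] + [p,q]. For instance
  ∂[1,2,3] = [2,3] − [1,3] + [1,2],
  ∂[0,3,5] = [3,5] − [0,5] + [0,3].
As a 18×12 matrix over Z this has rank 12, with invariant factors (1,1,1,1,1,1,1,1,1,1,1,2).

Now H_k = ker ∂_k / im ∂_{k+1}, so:

  H_0: rank C_0 − rank ∂_1 = 7 − 6 = 1, and the invariant factors of ∂_1 are all 1, so H_0 ≅ Z.
  H_1: rank ker ∂_1 − rank ∂_2 = (18 − 6) − 12 = 0, and ∂_2 has invariant factor 2 > 1, so H_1 ≅ Z/2.
  H_2: rank ker ∂_2 − rank ∂_3 = (12 − 12) − 0 = 0, and there is no ∂_3, so H_2 ≅ 0.

H_0 = Z,  H_1 = Z/2,  H_2 = 0.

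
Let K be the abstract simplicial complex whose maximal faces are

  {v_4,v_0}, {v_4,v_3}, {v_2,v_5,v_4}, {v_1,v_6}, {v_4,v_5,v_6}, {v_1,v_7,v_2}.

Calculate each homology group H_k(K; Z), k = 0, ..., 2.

H_0 ≅ Z,  H_1 ≅ Z,  H_2 = 0.

K has 8 vertices, 11 edges, 3 triangles.
rank ∂_0 = 0, rank ∂_1 = 7 ⇒ b_0 = 8 − 0 − 7 = 1; all invariant factors of ∂_1 are 1 so no torsion. So H_0 ≅ Z.
rank ∂_1 = 7, rank ∂_2 = 3 ⇒ b_1 = 11 − 7 − 3 = 1; all invariant factors of ∂_2 are 1 so no torsion. So H_1 ≅ Z.
rank ∂_2 = 3, rank ∂_3 = 0 ⇒ b_2 = 3 − 3 − 0 = 0. So H_2 ≅ 0.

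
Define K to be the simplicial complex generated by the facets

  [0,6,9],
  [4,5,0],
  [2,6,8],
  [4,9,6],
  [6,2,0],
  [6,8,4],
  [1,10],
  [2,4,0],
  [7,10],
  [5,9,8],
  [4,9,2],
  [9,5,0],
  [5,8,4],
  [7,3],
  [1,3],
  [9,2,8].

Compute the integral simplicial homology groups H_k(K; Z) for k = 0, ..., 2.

H_0 = Z^2,  H_1 = Z × Z/2,  H_2 = 0.

K has 11 vertices, 22 edges, 12 triangles.
rank ∂_0 = 0, rank ∂_1 = 9 ⇒ b_0 = 11 − 0 − 9 = 2; all invariant factors of ∂_1 are 1 so no torsion. So H_0 ≅ Z^2.
rank ∂_1 = 9, rank ∂_2 = 12 ⇒ b_1 = 22 − 9 − 12 = 1; ∂_2 has invariant factor(s) [2] giving torsion. So H_1 ≅ Z × Z/2.
rank ∂_2 = 12, rank ∂_3 = 0 ⇒ b_2 = 12 − 12 − 0 = 0. So H_2 ≅ 0.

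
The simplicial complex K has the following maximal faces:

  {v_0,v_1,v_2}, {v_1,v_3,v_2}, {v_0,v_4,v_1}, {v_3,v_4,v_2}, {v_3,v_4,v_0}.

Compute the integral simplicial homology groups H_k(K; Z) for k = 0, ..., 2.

H_0 ≅ Z,  H_1 ≅ Z,  H_2 = 0.

Fix the vertex order v_0 < v_1 < v_2 < v_3 < v_4 and write every simplex with vertices in increasing order. Then dim K = 2 and the simplices of K are:

  0-simplices (5): [v_0], [v_1], [v_2], [v_3], [v_4]
  1-simplices (10): [v_0,v_1], [v_0,v_2], [v_0,v_3], [v_0,v_4], [v_1,v_2], [v_1,v_3], [v_1,v_4], [v_2,v_3], [v_2,v_4], [v_3,v_4]
  2-simplices (5): [v_0,v_1,v_2], [v_0,v_1,v_4], [v_0,v_3,v_4], [v_1,v_2,v_3], [v_2,v_3,v_4]

Hence C_0 ≅ Z^5, C_1 ≅ Z^10, C_2 ≅ Z^5.

The boundary map ∂_1: C_1 → C_0 is given by ∂[p,q] = [q] − [p]. For instance
  ∂[v_0,v_1] = [v_1] − [v_0].
The resulting 5×10 matrix has rank 4, and its Smith normal form has invariant factors (1,1,1,1).

Boundary ∂_2: C_2 → C_1 acts by ∂[p,q,r] = [q,r] − [p,r] + [p,q]. For instance
  ∂[v_0,v_1,v_4] = [v_1,v_4] − [v_0,v_4] + [v_0,v_1],
  ∂[v_0,v_3,v_4] = [v_3,v_4] − [v_0,v_4] + [v_0,v_3].
This gives a 10×5 integer matrix of rank 5; reducing to Smith normal form yields diagonal entries (1,1,1,1,1).

Reading off H_k = ker ∂_k / im ∂_{k+1}:

  H_0: rank C_0 − rank ∂_1 = 5 − 4 = 1, and the invariant factors of ∂_1 are all 1, so H_0 = Z.
  H_1: rank ker ∂_1 − rank ∂_2 = (10 − 4) − 5 = 1, and the invariant factors of ∂_2 are all 1, so H_1 = Z.
  H_2: rank ker ∂_2 − rank ∂_3 = (5 − 5) − 0 = 0, and there is no ∂_3, so H_2 = 0.

As a check, the Euler characteristic is 5 − 10 + 5 = 0, which agrees with 1 − 1 + 0 = 0.
(K is a triangulation of the Möbius band.)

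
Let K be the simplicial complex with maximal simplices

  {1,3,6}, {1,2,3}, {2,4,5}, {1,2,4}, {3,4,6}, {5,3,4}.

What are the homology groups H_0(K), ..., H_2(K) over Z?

K has 6 vertices, 12 edges, 6 triangles.
rank ∂_0 = 0, rank ∂_1 = 5 ⇒ b_0 = 6 − 0 − 5 = 1; all invariant factors of ∂_1 are 1 so no torsion. So H_0 = Z.
rank ∂_1 = 5, rank ∂_2 = 6 ⇒ b_1 = 12 − 5 − 6 = 1; all invariant factors of ∂_2 are 1 so no torsion. So H_1 = Z.
rank ∂_2 = 6, rank ∂_3 = 0 ⇒ b_2 = 6 − 6 − 0 = 0. So H_2 = 0.

H_0 = Z,  H_1 = Z,  H_2 = 0.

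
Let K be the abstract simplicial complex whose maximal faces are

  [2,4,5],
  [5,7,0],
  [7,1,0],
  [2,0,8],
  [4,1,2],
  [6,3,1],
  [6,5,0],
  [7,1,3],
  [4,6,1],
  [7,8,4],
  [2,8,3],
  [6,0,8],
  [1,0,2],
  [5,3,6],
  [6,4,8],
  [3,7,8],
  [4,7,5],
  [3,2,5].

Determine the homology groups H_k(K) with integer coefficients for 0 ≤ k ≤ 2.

Fix the vertex order 0 < 1 < 2 < 3 < 4 < 5 < 6 < 7 < 8 and write every simplex with vertices in increasing order. Then dim K = 2 and the simplices of K are:

  0-simplices (9): [0], [1], [2], [3], [4], [5], [6], [7], [8]
  1-simplices (27): (27 of them)
  2-simplices (18): [0,1,2], [0,1,7], [0,2,8], [0,5,6], [0,5,7], [0,6,8], [1,2,4], [1,3,6], [1,3,7], [1,4,6], [2,3,5], [2,3,8], [2,4,5], [3,5,6], [3,7,8], [4,5,7], [4,6,8], [4,7,8]

Hence C_0 ≅ Z^9, C_1 ≅ Z^27, C_2 ≅ Z^18.

Boundary ∂_1: C_1 → C_0 maps an edge to its endpoints' difference, ∂[p,q] = q − p.
This gives a 9×27 integer matrix of rank 8; reducing to Smith normal form yields diagonal entries (1,1,1,1,1,1,1,1).

Boundary ∂_2: C_2 → C_1 maps a triangle to the signed sum of its edges. For instance
  ∂[1,3,6] = [3,6] − [1,6] + [1,3],
  ∂[0,1,2] = [1,2] − [0,2] + [0,1].
As a 27×18 matrix over Z this has rank 17, with invariant factors (1,1,1,1,1,1,1,1,1,1,1,1,1,1,1,1,1).

Now H_k = ker ∂_k / im ∂_{k+1}, so:

  H_0: rank C_0 − rank ∂_1 = 9 − 8 = 1, and the invariant factors of ∂_1 are all 1, so H_0 ≅ Z.
  H_1: rank ker ∂_1 − rank ∂_2 = (27 − 8) − 17 = 2, and the invariant factors of ∂_2 are all 1, so H_1 ≅ Z^2.
  H_2: rank ker ∂_2 − rank ∂_3 = (18 − 17) − 0 = 1, and there is no ∂_3, so H_2 ≅ Z.

H_0 ≅ Z,  H_1 ≅ Z^2,  H_2 ≅ Z.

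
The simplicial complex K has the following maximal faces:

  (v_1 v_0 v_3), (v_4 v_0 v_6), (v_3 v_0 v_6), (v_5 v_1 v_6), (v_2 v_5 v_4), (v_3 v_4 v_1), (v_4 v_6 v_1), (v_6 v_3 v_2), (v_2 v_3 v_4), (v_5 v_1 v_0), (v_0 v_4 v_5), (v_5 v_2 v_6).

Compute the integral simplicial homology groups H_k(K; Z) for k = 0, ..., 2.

Take the total order v_0 < v_1 < v_2 < v_3 < v_4 < v_5 < v_6 on the vertex set. Then K (dimension 2) consists of the simplices:

  0-simplices (7): [v_0], [v_1], [v_2], [v_3], [v_4], [v_5], [v_6]
  1-simplices (18): (18 of them)
  2-simplices (12): (12 of them)

so the chain groups are C_0 ≅ Z^7, C_1 ≅ Z^18, C_2 ≅ Z^12.

The boundary map ∂_1: C_1 → C_0 is given by ∂[p,q] = [q] − [p].
The resulting 7×18 matrix has rank 6, and its Smith normal form has invariant factors (1,1,1,1,1,1).

∂_2: C_2 → C_1 acts by ∂[p,q,r] = [q,r] − [p,r] + [p,q]. For instance
  ∂[v_2,v_4,v_5] = [v_4,v_5] − [v_2,v_5] + [v_2,v_4],
  ∂[v_1,v_5,v_6] = [v_5,v_6] − [v_1,v_6] + [v_1,v_5].
This gives a 18×12 integer matrix of rank 12; reducing to Smith normal form yields diagonal entries (1,1,1,1,1,1,1,1,1,1,1,2).

From H_k ≅ ker(∂_k) / im(∂_{k+1}) we obtain:

  H_0: rank C_0 − rank ∂_1 = 7 − 6 = 1, and the invariant factors of ∂_1 are all 1, so H_0 ≅ Z.
  H_1: rank ker ∂_1 − rank ∂_2 = (18 − 6) − 12 = 0, and ∂_2 has invariant factor 2 > 1, so H_1 ≅ Z_2.
  H_2: rank ker ∂_2 − rank ∂_3 = (12 − 12) − 0 = 0, and there is no ∂_3, so H_2 ≅ 0.

As a check, the Euler characteristic is 7 − 18 + 12 = 1, which agrees with 1 − 0 + 0 = 1.

H_0 ≅ Z,  H_1 ≅ Z_2,  H_2 = 0.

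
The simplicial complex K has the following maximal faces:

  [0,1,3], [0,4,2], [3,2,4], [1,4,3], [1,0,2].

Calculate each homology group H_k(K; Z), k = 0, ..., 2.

H_0 = Z,  H_1 = Z,  H_2 = 0.

K has 5 vertices, 10 edges, 5 triangles.
rank ∂_0 = 0, rank ∂_1 = 4 ⇒ b_0 = 5 − 0 − 4 = 1; all invariant factors of ∂_1 are 1 so no torsion. So H_0 = Z.
rank ∂_1 = 4, rank ∂_2 = 5 ⇒ b_1 = 10 − 4 − 5 = 1; all invariant factors of ∂_2 are 1 so no torsion. So H_1 = Z.
rank ∂_2 = 5, rank ∂_3 = 0 ⇒ b_2 = 5 − 5 − 0 = 0. So H_2 = 0.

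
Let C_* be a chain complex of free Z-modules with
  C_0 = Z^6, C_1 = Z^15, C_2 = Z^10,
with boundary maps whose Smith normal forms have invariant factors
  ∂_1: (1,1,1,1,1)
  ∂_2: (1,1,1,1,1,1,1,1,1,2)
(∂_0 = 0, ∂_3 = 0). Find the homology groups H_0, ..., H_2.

H_0: b_0 = 6 − 0 − 5 = 1; torsion from ∂_1 factors > 1: none. So H_0 ≅ Z.
H_1: b_1 = 15 − 5 − 10 = 0; torsion from ∂_2 factors > 1: [2]. So H_1 ≅ Z/2.
H_2: b_2 = 10 − 10 − 0 = 0; torsion from ∂_3 factors > 1: none. So H_2 ≅ 0.

H_0 ≅ Z,  H_1 ≅ Z/2,  H_2 = 0.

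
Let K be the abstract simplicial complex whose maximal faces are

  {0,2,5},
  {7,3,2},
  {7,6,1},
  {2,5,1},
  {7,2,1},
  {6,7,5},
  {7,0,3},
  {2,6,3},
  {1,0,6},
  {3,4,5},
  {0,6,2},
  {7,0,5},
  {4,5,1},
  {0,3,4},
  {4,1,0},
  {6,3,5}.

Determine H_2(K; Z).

We work with the vertex ordering 0 < 1 < 2 < 3 < 4 < 5 < 6 < 7. The simplices of K, each written with vertices in increasing order, are:

  0-simplices (8): [0], [1], [2], [3], [4], [5], [6], [7]
  1-simplices (24): (24 of them)
  2-simplices (16): [0,1,4], [0,1,6], [0,2,5], [0,2,6], [0,3,4], [0,3,7], [0,5,7], [1,2,5], [1,2,7], [1,4,5], [1,6,7], [2,3,6], [2,3,7], [3,4,5], [3,5,6], [5,6,7]

Hence C_0 ≅ Z^8, C_1 ≅ Z^24, C_2 ≅ Z^16.

∂_1: C_1 → C_0 maps an edge to its endpoints' difference, ∂[p,q] = q − p.
The resulting 8×24 matrix has rank 7, and its Smith normal form has invariant factors (1,1,1,1,1,1,1).

Boundary ∂_2: C_2 → C_1 sends each 2-simplex [p,q,r] to [q,r] − [p,r] + [p,q]. For instance
  ∂[5,6,7] = [6,7] − [5,7] + [5,6],
  ∂[0,1,4] = [1,4] − [0,4] + [0,1].
As a 24×16 matrix over Z this has rank 15, with invariant factors (1,1,1,1,1,1,1,1,1,1,1,1,1,1,1).

Now H_k = ker ∂_k / im ∂_{k+1}, so:

  H_2: rank ker ∂_2 − rank ∂_3 = (16 − 15) − 0 = 1, and there is no ∂_3, so H_2 ≅ Z.

H_2 = Z.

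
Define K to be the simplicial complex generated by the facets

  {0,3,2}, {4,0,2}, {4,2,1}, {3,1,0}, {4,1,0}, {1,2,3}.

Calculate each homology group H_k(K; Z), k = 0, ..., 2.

H_0 ≅ Z,  H_1 = 0,  H_2 ≅ Z.

Order the vertices as 0 < 1 < 2 < 3 < 4. Listing each simplex with vertices in this order, K has dimension 2 with simplices:

  0-simplices (5): [0], [1], [2], [3], [4]
  1-simplices (9): [0,1], [0,2], [0,3], [0,4], [1,2], [1,3], [1,4], [2,3], [2,4]
  2-simplices (6): [0,1,3], [0,1,4], [0,2,3], [0,2,4], [1,2,3], [1,2,4]

Hence C_0 ≅ Z^5, C_1 ≅ Z^9, C_2 ≅ Z^6.

Boundary ∂_1: C_1 → C_0 is given by ∂[p,q] = [q] − [p].
This gives a 5×9 integer matrix of rank 4; reducing to Smith normal form yields diagonal entries (1,1,1,1).

∂_2: C_2 → C_1 sends each 2-simplex [p,q,r] to [q,r] − [p,r] + [p,q]. For instance
  ∂[1,2,3] = [2,3] − [1,3] + [1,2],
  ∂[1,2,4] = [2,4] − [1,4] + [1,2].
As a 9×6 matrix over Z this has rank 5, with invariant factors (1,1,1,1,1).

Now H_k = ker ∂_k / im ∂_{k+1}, so:

  H_0: rank C_0 − rank ∂_1 = 5 − 4 = 1, and the invariant factors of ∂_1 are all 1, so H_0 = Z.
  H_1: rank ker ∂_1 − rank ∂_2 = (9 − 4) − 5 = 0, and the invariant factors of ∂_2 are all 1, so H_1 = 0.
  H_2: rank ker ∂_2 − rank ∂_3 = (6 − 5) − 0 = 1, and there is no ∂_3, so H_2 = Z.

As a check, the Euler characteristic is 5 − 9 + 6 = 2, which agrees with 1 − 0 + 1 = 2.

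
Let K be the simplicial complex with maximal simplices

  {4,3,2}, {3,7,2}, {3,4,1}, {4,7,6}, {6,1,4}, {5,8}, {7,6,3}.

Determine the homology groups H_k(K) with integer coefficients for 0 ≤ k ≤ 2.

H_0 ≅ Z^2,  H_1 ≅ Z,  H_2 = 0.

Order the vertices as 1 < 2 < 3 < 4 < 5 < 6 < 7 < 8. Listing each simplex with vertices in this order, K has dimension 2 with simplices:

  0-simplices (8): [1], [2], [3], [4], [5], [6], [7], [8]
  1-simplices (13): [1,3], [1,4], [1,6], [2,3], [2,4], [2,7], [3,4], [3,6], [3,7], [4,6], [4,7], [5,8], [6,7]
  2-simplices (6): [1,3,4], [1,4,6], [2,3,4], [2,3,7], [3,6,7], [4,6,7]

giving chain groups C_0 ≅ Z^8, C_1 ≅ Z^13, C_2 ≅ Z^6.

The boundary map ∂_1: C_1 → C_0 maps an edge to its endpoints' difference, ∂[p,q] = q − p.
This gives a 8×13 integer matrix of rank 6; reducing to Smith normal form yields diagonal entries (1,1,1,1,1,1).

Boundary ∂_2: C_2 → C_1 acts by ∂[p,q,r] = [q,r] − [p,r] + [p,q]. For instance
  ∂[1,3,4] = [3,4] − [1,4] + [1,3],
  ∂[2,3,4] = [3,4] − [2,4] + [2,3].
The resulting 13×6 matrix has rank 6, and its Smith normal form has invariant factors (1,1,1,1,1,1).

Computing H_k = (kernel of ∂_k) / (image of ∂_{k+1}):

  H_0: rank C_0 − rank ∂_1 = 8 − 6 = 2, and the invariant factors of ∂_1 are all 1, so H_0 ≅ Z^2.
  H_1: rank ker ∂_1 − rank ∂_2 = (13 − 6) − 6 = 1, and the invariant factors of ∂_2 are all 1, so H_1 ≅ Z.
  H_2: rank ker ∂_2 − rank ∂_3 = (6 − 6) − 0 = 0, and there is no ∂_3, so H_2 ≅ 0.

As a check, the Euler characteristic is 8 − 13 + 6 = 1, which agrees with 2 − 1 + 0 = 1.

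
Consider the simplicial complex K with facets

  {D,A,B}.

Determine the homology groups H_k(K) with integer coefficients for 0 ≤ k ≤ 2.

H_0 ≅ Z,  H_1 = 0,  H_2 = 0.

Fix the vertex order A < B < D and write every simplex with vertices in increasing order. Then dim K = 2 and the simplices of K are:

  0-simplices (3): A, B, D
  1-simplices (3): AB, AD, BD
  2-simplices (1): ABD

so the chain groups are C_0 ≅ Z^3, C_1 ≅ Z^3, C_2 ≅ Z^1.

Boundary ∂_1: C_1 → C_0 sends each edge [p,q] (with p < q) to q − p. For instance
  ∂BD = D − B.
The 3×3 boundary matrix has rank 2 and Smith normal form diag(1,1).

Boundary ∂_2: C_2 → C_1 acts by ∂[p,q,r] = [q,r] − [p,r] + [p,q]. For instance
  ∂ABD = BD − AD + AB.
The resulting 3×1 matrix has rank 1, and its Smith normal form has invariant factors (1).

Computing H_k = (kernel of ∂_k) / (image of ∂_{k+1}):

  H_0: rank C_0 − rank ∂_1 = 3 − 2 = 1, and the invariant factors of ∂_1 are all 1, so H_0 = Z.
  H_1: rank ker ∂_1 − rank ∂_2 = (3 − 2) − 1 = 0, and the invariant factors of ∂_2 are all 1, so H_1 = 0.
  H_2: rank ker ∂_2 − rank ∂_3 = (1 − 1) − 0 = 0, and there is no ∂_3, so H_2 = 0.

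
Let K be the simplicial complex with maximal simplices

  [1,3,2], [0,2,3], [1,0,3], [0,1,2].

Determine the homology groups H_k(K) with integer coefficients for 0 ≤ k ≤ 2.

H_0 = Z,  H_1 = 0,  H_2 = Z.

Take the total order 0 < 1 < 2 < 3 on the vertex set. Then K (dimension 2) consists of the simplices:

  0-simplices (4): [0], [1], [2], [3]
  1-simplices (6): [0,1], [0,2], [0,3], [1,2], [1,3], [2,3]
  2-simplices (4): [0,1,2], [0,1,3], [0,2,3], [1,2,3]

so the chain groups are C_0 ≅ Z^4, C_1 ≅ Z^6, C_2 ≅ Z^4.

Boundary ∂_1: C_1 → C_0 maps an edge to its endpoints' difference, ∂[p,q] = q − p.
The resulting 4×6 matrix has rank 3, and its Smith normal form has invariant factors (1,1,1).

∂_2: C_2 → C_1 sends each 2-simplex [p,q,r] to [q,r] − [p,r] + [p,q]. For instance
  ∂[0,2,3] = [2,3] − [0,3] + [0,2],
  ∂[0,1,3] = [1,3] − [0,3] + [0,1].
The 6×4 boundary matrix has rank 3 and Smith normal form diag(1,1,1).

Reading off H_k = ker ∂_k / im ∂_{k+1}:

  H_0: rank C_0 − rank ∂_1 = 4 − 3 = 1, and the invariant factors of ∂_1 are all 1, so H_0 ≅ Z.
  H_1: rank ker ∂_1 − rank ∂_2 = (6 − 3) − 3 = 0, and the invariant factors of ∂_2 are all 1, so H_1 ≅ 0.
  H_2: rank ker ∂_2 − rank ∂_3 = (4 − 3) − 0 = 1, and there is no ∂_3, so H_2 ≅ Z.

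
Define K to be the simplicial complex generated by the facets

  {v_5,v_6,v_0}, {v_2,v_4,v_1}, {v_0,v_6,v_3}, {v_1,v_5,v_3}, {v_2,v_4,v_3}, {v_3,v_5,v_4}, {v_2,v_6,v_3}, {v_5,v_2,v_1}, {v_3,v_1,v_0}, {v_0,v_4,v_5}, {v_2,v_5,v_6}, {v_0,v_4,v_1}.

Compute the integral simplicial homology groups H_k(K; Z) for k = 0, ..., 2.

H_0 = Z,  H_1 = Z_2,  H_2 = 0.

Fix the vertex order v_0 < v_1 < v_2 < v_3 < v_4 < v_5 < v_6 and write every simplex with vertices in increasing order. Then dim K = 2 and the simplices of K are:

  0-simplices (7): [v_0], [v_1], [v_2], [v_3], [v_4], [v_5], [v_6]
  1-simplices (18): (18 of them)
  2-simplices (12): (12 of them)

Hence C_0 ≅ Z^7, C_1 ≅ Z^18, C_2 ≅ Z^12.

Boundary ∂_1: C_1 → C_0 sends each edge [p,q] (with p < q) to q − p. For instance
  ∂[v_2,v_4] = [v_4] − [v_2].
As a 7×18 matrix over Z this has rank 6, with invariant factors (1,1,1,1,1,1).

Boundary ∂_2: C_2 → C_1 maps a triangle to the signed sum of its edges. For instance
  ∂[v_2,v_5,v_6] = [v_5,v_6] − [v_2,v_6] + [v_2,v_5],
  ∂[v_0,v_4,v_5] = [v_4,v_5] − [v_0,v_5] + [v_0,v_4].
The resulting 18×12 matrix has rank 12, and its Smith normal form has invariant factors (1,1,1,1,1,1,1,1,1,1,1,2).

From H_k ≅ ker(∂_k) / im(∂_{k+1}) we obtain:

  H_0: rank C_0 − rank ∂_1 = 7 − 6 = 1, and the invariant factors of ∂_1 are all 1, so H_0 ≅ Z.
  H_1: rank ker ∂_1 − rank ∂_2 = (18 − 6) − 12 = 0, and ∂_2 has invariant factor 2 > 1, so H_1 ≅ Z_2.
  H_2: rank ker ∂_2 − rank ∂_3 = (12 − 12) − 0 = 0, and there is no ∂_3, so H_2 ≅ 0.

As a check, the Euler characteristic is 7 − 18 + 12 = 1, which agrees with 1 − 0 + 0 = 1.
(K is a triangulation of the real projective plane RP^2.)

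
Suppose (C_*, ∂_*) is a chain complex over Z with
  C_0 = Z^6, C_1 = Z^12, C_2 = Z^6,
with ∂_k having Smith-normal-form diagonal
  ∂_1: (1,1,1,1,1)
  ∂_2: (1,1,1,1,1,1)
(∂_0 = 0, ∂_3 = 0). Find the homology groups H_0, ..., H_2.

H_0 = Z,  H_1 = Z,  H_2 = 0.

H_0: b_0 = 6 − 0 − 5 = 1; torsion from ∂_1 factors > 1: none. So H_0 = Z.
H_1: b_1 = 12 − 5 − 6 = 1; torsion from ∂_2 factors > 1: none. So H_1 = Z.
H_2: b_2 = 6 − 6 − 0 = 0; torsion from ∂_3 factors > 1: none. So H_2 = 0.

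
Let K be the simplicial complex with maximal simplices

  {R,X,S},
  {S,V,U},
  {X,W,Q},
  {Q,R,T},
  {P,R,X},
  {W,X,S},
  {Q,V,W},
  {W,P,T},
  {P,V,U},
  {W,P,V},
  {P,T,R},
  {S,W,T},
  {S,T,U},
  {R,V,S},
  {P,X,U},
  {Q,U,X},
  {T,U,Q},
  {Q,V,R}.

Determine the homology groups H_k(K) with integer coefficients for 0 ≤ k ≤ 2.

H_0 = Z,  H_1 = Z^2,  H_2 = Z.

Take the total order P < Q < R < S < T < U < V < W < X on the vertex set. Then K (dimension 2) consists of the simplices:

  0-simplices (9): P, Q, R, S, T, U, V, W, X
  1-simplices (27): PR, PT, PU, PV, PW, PX, QR, QT, QU, QV, QW, QX, RS, RT, RV, RX, ST, SU, SV, SW, SX, TU, TW, UV, UX, VW, WX
  2-simplices (18): PRT, PRX, PTW, PUV, PUX, PVW, QRT, QRV, QTU, QUX, QVW, QWX, RSV, RSX, STU, STW, SUV, SWX

Hence C_0 ≅ Z^9, C_1 ≅ Z^27, C_2 ≅ Z^18.

∂_1: C_1 → C_0 sends each edge [p,q] (with p < q) to q − p.
The 9×27 boundary matrix has rank 8 and Smith normal form diag(1,1,1,1,1,1,1,1).

The boundary map ∂_2: C_2 → C_1 sends each 2-simplex [p,q,r] to [q,r] − [p,r] + [p,q]. For instance
  ∂QWX = WX − QX + QW,
  ∂PRX = RX − PX + PR.
The 27×18 boundary matrix has rank 17 and Smith normal form diag(1,1,1,1,1,1,1,1,1,1,1,1,1,1,1,1,1).

Computing H_k = (kernel of ∂_k) / (image of ∂_{k+1}):

  H_0: rank C_0 − rank ∂_1 = 9 − 8 = 1, and the invariant factors of ∂_1 are all 1, so H_0 = Z.
  H_1: rank ker ∂_1 − rank ∂_2 = (27 − 8) − 17 = 2, and the invariant factors of ∂_2 are all 1, so H_1 = Z^2.
  H_2: rank ker ∂_2 − rank ∂_3 = (18 − 17) − 0 = 1, and there is no ∂_3, so H_2 = Z.

As a check, the Euler characteristic is 9 − 27 + 18 = 0, which agrees with 1 − 2 + 1 = 0.
(K is a triangulation of the torus T^2.)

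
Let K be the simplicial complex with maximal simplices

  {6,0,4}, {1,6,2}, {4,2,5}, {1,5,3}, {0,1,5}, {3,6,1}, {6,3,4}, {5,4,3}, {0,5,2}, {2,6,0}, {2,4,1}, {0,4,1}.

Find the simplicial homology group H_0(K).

H_0 = Z.

Order the vertices as 0 < 1 < 2 < 3 < 4 < 5 < 6. Listing each simplex with vertices in this order, K has dimension 2 with simplices:

  0-simplices (7): [0], [1], [2], [3], [4], [5], [6]
  1-simplices (18): [0,1], [0,2], [0,4], [0,5], [0,6], [1,2], [1,3], [1,4], [1,5], [1,6], [2,4], [2,5], [2,6], [3,4], [3,5], [3,6], [4,5], [4,6]
  2-simplices (12): [0,1,4], [0,1,5], [0,2,5], [0,2,6], [0,4,6], [1,2,4], [1,2,6], [1,3,5], [1,3,6], [2,4,5], [3,4,5], [3,4,6]

so the chain groups are C_0 ≅ Z^7, C_1 ≅ Z^18, C_2 ≅ Z^12.

Boundary ∂_1: C_1 → C_0 maps an edge to its endpoints' difference, ∂[p,q] = q − p.
The resulting 7×18 matrix has rank 6, and its Smith normal form has invariant factors (1,1,1,1,1,1).

∂_2: C_2 → C_1 maps a triangle to the signed sum of its edges. For instance
  ∂[0,2,5] = [2,5] − [0,5] + [0,2],
  ∂[2,4,5] = [4,5] − [2,5] + [2,4].
As a 18×12 matrix over Z this has rank 12, with invariant factors (1,1,1,1,1,1,1,1,1,1,1,2).

Reading off H_k = ker ∂_k / im ∂_{k+1}:

  H_0: rank C_0 − rank ∂_1 = 7 − 6 = 1, and the invariant factors of ∂_1 are all 1, so H_0 ≅ Z.

(K is a triangulation of the real projective plane RP^2.)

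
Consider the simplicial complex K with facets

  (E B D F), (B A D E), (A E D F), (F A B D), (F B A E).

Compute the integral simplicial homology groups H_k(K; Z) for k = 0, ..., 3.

K has 5 vertices, 10 edges, 10 triangles, 5 3-simplices.
rank ∂_0 = 0, rank ∂_1 = 4 ⇒ b_0 = 5 − 0 − 4 = 1; all invariant factors of ∂_1 are 1 so no torsion. So H_0 ≅ Z.
rank ∂_1 = 4, rank ∂_2 = 6 ⇒ b_1 = 10 − 4 − 6 = 0; all invariant factors of ∂_2 are 1 so no torsion. So H_1 ≅ 0.
rank ∂_2 = 6, rank ∂_3 = 4 ⇒ b_2 = 10 − 6 − 4 = 0; all invariant factors of ∂_3 are 1 so no torsion. So H_2 ≅ 0.
rank ∂_3 = 4, rank ∂_4 = 0 ⇒ b_3 = 5 − 4 − 0 = 1. So H_3 ≅ Z.

H_0 ≅ Z,  H_1 = 0,  H_2 = 0,  H_3 ≅ Z.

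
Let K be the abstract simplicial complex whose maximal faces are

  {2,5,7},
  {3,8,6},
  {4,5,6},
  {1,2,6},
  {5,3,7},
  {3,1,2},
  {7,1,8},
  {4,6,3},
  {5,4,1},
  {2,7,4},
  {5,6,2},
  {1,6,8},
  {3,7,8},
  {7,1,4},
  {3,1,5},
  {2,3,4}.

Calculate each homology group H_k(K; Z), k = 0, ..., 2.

H_0 = Z,  H_1 = Z^2,  H_2 = Z.

Take the total order 1 < 2 < 3 < 4 < 5 < 6 < 7 < 8 on the vertex set. Then K (dimension 2) consists of the simplices:

  0-simplices (8): [1], [2], [3], [4], [5], [6], [7], [8]
  1-simplices (24): (24 of them)
  2-simplices (16): [1,2,3], [1,2,6], [1,3,5], [1,4,5], [1,4,7], [1,6,8], [1,7,8], [2,3,4], [2,4,7], [2,5,6], [2,5,7], [3,4,6], [3,5,7], [3,6,8], [3,7,8], [4,5,6]

so the chain groups are C_0 ≅ Z^8, C_1 ≅ Z^24, C_2 ≅ Z^16.

∂_1: C_1 → C_0 is given by ∂[p,q] = [q] − [p]. For instance
  ∂[3,4] = [4] − [3].
The resulting 8×24 matrix has rank 7, and its Smith normal form has invariant factors (1,1,1,1,1,1,1).

Boundary ∂_2: C_2 → C_1 acts by ∂[p,q,r] = [q,r] − [p,r] + [p,q]. For instance
  ∂[2,5,6] = [5,6] − [2,6] + [2,5],
  ∂[1,2,3] = [2,3] − [1,3] + [1,2].
As a 24×16 matrix over Z this has rank 15, with invariant factors (1,1,1,1,1,1,1,1,1,1,1,1,1,1,1).

From H_k ≅ ker(∂_k) / im(∂_{k+1}) we obtain:

  H_0: rank C_0 − rank ∂_1 = 8 − 7 = 1, and the invariant factors of ∂_1 are all 1, so H_0 = Z.
  H_1: rank ker ∂_1 − rank ∂_2 = (24 − 7) − 15 = 2, and the invariant factors of ∂_2 are all 1, so H_1 = Z^2.
  H_2: rank ker ∂_2 − rank ∂_3 = (16 − 15) − 0 = 1, and there is no ∂_3, so H_2 = Z.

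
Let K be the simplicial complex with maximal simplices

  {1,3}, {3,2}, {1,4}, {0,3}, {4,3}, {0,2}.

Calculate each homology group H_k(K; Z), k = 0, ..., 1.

H_0 = Z,  H_1 = Z^2.

Order the vertices as 0 < 1 < 2 < 3 < 4. Listing each simplex with vertices in this order, K has dimension 1 with simplices:

  0-simplices (5): [0], [1], [2], [3], [4]
  1-simplices (6): [0,2], [0,3], [1,3], [1,4], [2,3], [3,4]

giving chain groups C_0 ≅ Z^5, C_1 ≅ Z^6.

The boundary map ∂_1: C_1 → C_0 sends each edge [p,q] (with p < q) to q − p. For instance
  ∂[2,3] = [3] − [2].
This gives a 5×6 integer matrix of rank 4; reducing to Smith normal form yields diagonal entries (1,1,1,1).

Now H_k = ker ∂_k / im ∂_{k+1}, so:

  H_0: rank C_0 − rank ∂_1 = 5 − 4 = 1, and the invariant factors of ∂_1 are all 1, so H_0 = Z.
  H_1: rank ker ∂_1 − rank ∂_2 = (6 − 4) − 0 = 2, and there is no ∂_2, so H_1 = Z^2.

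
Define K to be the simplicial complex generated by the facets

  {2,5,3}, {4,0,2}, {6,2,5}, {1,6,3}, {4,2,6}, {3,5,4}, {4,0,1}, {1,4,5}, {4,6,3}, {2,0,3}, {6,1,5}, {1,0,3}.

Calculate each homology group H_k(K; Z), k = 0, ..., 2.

H_0 = Z,  H_1 = Z/2,  H_2 = 0.

K has 7 vertices, 18 edges, 12 triangles.
rank ∂_0 = 0, rank ∂_1 = 6 ⇒ b_0 = 7 − 0 − 6 = 1; all invariant factors of ∂_1 are 1 so no torsion. So H_0 = Z.
rank ∂_1 = 6, rank ∂_2 = 12 ⇒ b_1 = 18 − 6 − 12 = 0; ∂_2 has invariant factor(s) [2] giving torsion. So H_1 = Z/2.
rank ∂_2 = 12, rank ∂_3 = 0 ⇒ b_2 = 12 − 12 − 0 = 0. So H_2 = 0.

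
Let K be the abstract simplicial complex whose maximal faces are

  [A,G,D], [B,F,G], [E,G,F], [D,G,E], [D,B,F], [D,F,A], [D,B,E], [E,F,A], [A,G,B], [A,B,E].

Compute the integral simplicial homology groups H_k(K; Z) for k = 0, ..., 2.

H_0 ≅ Z,  H_1 ≅ Z/2,  H_2 = 0.

K has 6 vertices, 15 edges, 10 triangles.
rank ∂_0 = 0, rank ∂_1 = 5 ⇒ b_0 = 6 − 0 − 5 = 1; all invariant factors of ∂_1 are 1 so no torsion. So H_0 = Z.
rank ∂_1 = 5, rank ∂_2 = 10 ⇒ b_1 = 15 − 5 − 10 = 0; ∂_2 has invariant factor(s) [2] giving torsion. So H_1 = Z/2.
rank ∂_2 = 10, rank ∂_3 = 0 ⇒ b_2 = 10 − 10 − 0 = 0. So H_2 = 0.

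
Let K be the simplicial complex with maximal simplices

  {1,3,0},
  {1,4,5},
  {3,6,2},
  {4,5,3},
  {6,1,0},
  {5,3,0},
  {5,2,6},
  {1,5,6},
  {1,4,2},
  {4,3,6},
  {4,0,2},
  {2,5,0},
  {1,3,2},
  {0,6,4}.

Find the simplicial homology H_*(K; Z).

Order the vertices as 0 < 1 < 2 < 3 < 4 < 5 < 6. Listing each simplex with vertices in this order, K has dimension 2 with simplices:

  0-simplices (7): [0], [1], [2], [3], [4], [5], [6]
  1-simplices (21): [0,1], [0,2], [0,3], [0,4], [0,5], [0,6], [1,2], [1,3], [1,4], [1,5], [1,6], [2,3], [2,4], [2,5], [2,6], [3,4], [3,5], [3,6], [4,5], [4,6], [5,6]
  2-simplices (14): [0,1,3], [0,1,6], [0,2,4], [0,2,5], [0,3,5], [0,4,6], [1,2,3], [1,2,4], [1,4,5], [1,5,6], [2,3,6], [2,5,6], [3,4,5], [3,4,6]

giving chain groups C_0 ≅ Z^7, C_1 ≅ Z^21, C_2 ≅ Z^14.

∂_1: C_1 → C_0 is given by ∂[p,q] = [q] − [p]. For instance
  ∂[0,4] = [4] − [0].
As a 7×21 matrix over Z this has rank 6, with invariant factors (1,1,1,1,1,1).

The boundary map ∂_2: C_2 → C_1 acts by ∂[p,q,r] = [q,r] − [p,r] + [p,q]. For instance
  ∂[0,4,6] = [4,6] − [0,6] + [0,4],
  ∂[0,2,4] = [2,4] − [0,4] + [0,2].
As a 21×14 matrix over Z this has rank 13, with invariant factors (1,1,1,1,1,1,1,1,1,1,1,1,1).

From H_k ≅ ker(∂_k) / im(∂_{k+1}) we obtain:

  H_0: rank C_0 − rank ∂_1 = 7 − 6 = 1, and the invariant factors of ∂_1 are all 1, so H_0 ≅ Z.
  H_1: rank ker ∂_1 − rank ∂_2 = (21 − 6) − 13 = 2, and the invariant factors of ∂_2 are all 1, so H_1 ≅ Z^2.
  H_2: rank ker ∂_2 − rank ∂_3 = (14 − 13) − 0 = 1, and there is no ∂_3, so H_2 ≅ Z.

H_0 = Z,  H_1 = Z^2,  H_2 = Z.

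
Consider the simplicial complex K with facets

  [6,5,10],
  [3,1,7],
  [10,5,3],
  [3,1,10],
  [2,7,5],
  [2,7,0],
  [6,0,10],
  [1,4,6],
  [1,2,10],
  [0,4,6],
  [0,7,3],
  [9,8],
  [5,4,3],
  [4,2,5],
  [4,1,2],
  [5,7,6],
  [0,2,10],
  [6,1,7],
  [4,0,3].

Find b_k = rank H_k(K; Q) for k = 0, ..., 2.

Take the total order 0 < 1 < 2 < 3 < 4 < 5 < 6 < 7 < 8 < 9 < 10 on the vertex set. Then K (dimension 2) consists of the simplices:

  0-simplices (11): [0], [1], [2], [3], [4], [5], [6], [7], [8], [9], [10]
  1-simplices (28): (28 of them)
  2-simplices (18): (18 of them)

giving chain groups C_0 ≅ Z^11, C_1 ≅ Z^28, C_2 ≅ Z^18.

Boundary ∂_1: C_1 → C_0 maps an edge to its endpoints' difference, ∂[p,q] = q − p. For instance
  ∂[0,6] = [6] − [0].
As a 11×28 matrix over Z this has rank 9, with invariant factors (1,1,1,1,1,1,1,1,1).

∂_2: C_2 → C_1 maps a triangle to the signed sum of its edges. For instance
  ∂[0,6,10] = [6,10] − [0,10] + [0,6],
  ∂[5,6,10] = [6,10] − [5,10] + [5,6].
This gives a 28×18 integer matrix of rank 17; reducing to Smith normal form yields diagonal entries (1,1,1,1,1,1,1,1,1,1,1,1,1,1,1,1,1).

From H_k ≅ ker(∂_k) / im(∂_{k+1}) we obtain:

  H_0: rank C_0 − rank ∂_1 = 11 − 9 = 2, and the invariant factors of ∂_1 are all 1, so H_0 = Z^2.
  H_1: rank ker ∂_1 − rank ∂_2 = (28 − 9) − 17 = 2, and the invariant factors of ∂_2 are all 1, so H_1 = Z^2.
  H_2: rank ker ∂_2 − rank ∂_3 = (18 − 17) − 0 = 1, and there is no ∂_3, so H_2 = Z.

As a check, the Euler characteristic is 11 − 28 + 18 = 1, which agrees with 2 − 2 + 1 = 1.

Hence the Betti numbers are b_0 = 2, b_1 = 2, b_2 = 1.

b_0 = 2, b_1 = 2, b_2 = 1.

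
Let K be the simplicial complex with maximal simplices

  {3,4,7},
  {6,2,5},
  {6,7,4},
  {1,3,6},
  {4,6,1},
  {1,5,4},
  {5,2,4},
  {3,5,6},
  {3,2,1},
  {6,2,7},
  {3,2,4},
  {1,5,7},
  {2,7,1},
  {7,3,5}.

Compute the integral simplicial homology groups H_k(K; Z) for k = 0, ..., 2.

Take the total order 1 < 2 < 3 < 4 < 5 < 6 < 7 on the vertex set. Then K (dimension 2) consists of the simplices:

  0-simplices (7): [1], [2], [3], [4], [5], [6], [7]
  1-simplices (21): [1,2], [1,3], [1,4], [1,5], [1,6], [1,7], [2,3], [2,4], [2,5], [2,6], [2,7], [3,4], [3,5], [3,6], [3,7], [4,5], [4,6], [4,7], [5,6], [5,7], [6,7]
  2-simplices (14): [1,2,3], [1,2,7], [1,3,6], [1,4,5], [1,4,6], [1,5,7], [2,3,4], [2,4,5], [2,5,6], [2,6,7], [3,4,7], [3,5,6], [3,5,7], [4,6,7]

Hence C_0 ≅ Z^7, C_1 ≅ Z^21, C_2 ≅ Z^14.

The boundary map ∂_1: C_1 → C_0 sends each edge [p,q] (with p < q) to q − p.
The resulting 7×21 matrix has rank 6, and its Smith normal form has invariant factors (1,1,1,1,1,1).

∂_2: C_2 → C_1 acts by ∂[p,q,r] = [q,r] − [p,r] + [p,q]. For instance
  ∂[2,6,7] = [6,7] − [2,7] + [2,6],
  ∂[1,3,6] = [3,6] − [1,6] + [1,3].
As a 21×14 matrix over Z this has rank 13, with invariant factors (1,1,1,1,1,1,1,1,1,1,1,1,1).

Reading off H_k = ker ∂_k / im ∂_{k+1}:

  H_0: rank C_0 − rank ∂_1 = 7 − 6 = 1, and the invariant factors of ∂_1 are all 1, so H_0 = Z.
  H_1: rank ker ∂_1 − rank ∂_2 = (21 − 6) − 13 = 2, and the invariant factors of ∂_2 are all 1, so H_1 = Z^2.
  H_2: rank ker ∂_2 − rank ∂_3 = (14 − 13) − 0 = 1, and there is no ∂_3, so H_2 = Z.

(K is a triangulation of the torus T^2.)

H_0 ≅ Z,  H_1 ≅ Z^2,  H_2 ≅ Z.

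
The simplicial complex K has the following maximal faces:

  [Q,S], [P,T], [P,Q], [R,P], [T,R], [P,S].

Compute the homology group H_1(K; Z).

H_1 = Z^2.

K has 5 vertices, 6 edges.
rank ∂_1 = 4, rank ∂_2 = 0 ⇒ b_1 = 6 − 4 − 0 = 2. So H_1 ≅ Z^2.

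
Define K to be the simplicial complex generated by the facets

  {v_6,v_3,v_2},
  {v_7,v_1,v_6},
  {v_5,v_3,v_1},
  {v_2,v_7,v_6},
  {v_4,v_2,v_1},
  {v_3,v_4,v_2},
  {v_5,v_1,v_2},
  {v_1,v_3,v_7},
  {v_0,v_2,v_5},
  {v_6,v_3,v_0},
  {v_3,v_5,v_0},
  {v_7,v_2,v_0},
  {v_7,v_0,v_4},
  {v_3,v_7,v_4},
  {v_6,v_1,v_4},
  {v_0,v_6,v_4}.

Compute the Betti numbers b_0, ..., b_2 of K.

b_0 = 1, b_1 = 2, b_2 = 1.

Fix the vertex order v_0 < v_1 < v_2 < v_3 < v_4 < v_5 < v_6 < v_7 and write every simplex with vertices in increasing order. Then dim K = 2 and the simplices of K are:

  0-simplices (8): [v_0], [v_1], [v_2], [v_3], [v_4], [v_5], [v_6], [v_7]
  1-simplices (24): (24 of them)
  2-simplices (16): (16 of them)

giving chain groups C_0 ≅ Z^8, C_1 ≅ Z^24, C_2 ≅ Z^16.

∂_1: C_1 → C_0 sends each edge [p,q] (with p < q) to q − p. For instance
  ∂[v_0,v_5] = [v_5] − [v_0].
The resulting 8×24 matrix has rank 7, and its Smith normal form has invariant factors (1,1,1,1,1,1,1).

The boundary map ∂_2: C_2 → C_1 acts by ∂[p,q,r] = [q,r] − [p,r] + [p,q]. For instance
  ∂[v_1,v_2,v_4] = [v_2,v_4] − [v_1,v_4] + [v_1,v_2],
  ∂[v_1,v_4,v_6] = [v_4,v_6] − [v_1,v_6] + [v_1,v_4].
This gives a 24×16 integer matrix of rank 15; reducing to Smith normal form yields diagonal entries (1,1,1,1,1,1,1,1,1,1,1,1,1,1,1).

Now H_k = ker ∂_k / im ∂_{k+1}, so:

  H_0: rank C_0 − rank ∂_1 = 8 − 7 = 1, and the invariant factors of ∂_1 are all 1, so H_0 ≅ Z.
  H_1: rank ker ∂_1 − rank ∂_2 = (24 − 7) − 15 = 2, and the invariant factors of ∂_2 are all 1, so H_1 ≅ Z^2.
  H_2: rank ker ∂_2 − rank ∂_3 = (16 − 15) − 0 = 1, and there is no ∂_3, so H_2 ≅ Z.

As a check, the Euler characteristic is 8 − 24 + 16 = 0, which agrees with 1 − 2 + 1 = 0.
(K is a triangulation of the torus T^2.)

Hence the Betti numbers are b_0 = 1, b_1 = 2, b_2 = 1.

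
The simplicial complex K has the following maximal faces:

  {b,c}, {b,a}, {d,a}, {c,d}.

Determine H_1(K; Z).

We work with the vertex ordering a < b < c < d. The simplices of K, each written with vertices in increasing order, are:

  0-simplices (4): a, b, c, d
  1-simplices (4): ab, ad, bc, cd

giving chain groups C_0 ≅ Z^4, C_1 ≅ Z^4.

Boundary ∂_1: C_1 → C_0 maps an edge to its endpoints' difference, ∂[p,q] = q − p. For instance
  ∂bc = c − b.
The resulting 4×4 matrix has rank 3, and its Smith normal form has invariant factors (1,1,1).

Reading off H_k = ker ∂_k / im ∂_{k+1}:

  H_1: rank ker ∂_1 − rank ∂_2 = (4 − 3) − 0 = 1, and there is no ∂_2, so H_1 = Z.

H_1 = Z.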